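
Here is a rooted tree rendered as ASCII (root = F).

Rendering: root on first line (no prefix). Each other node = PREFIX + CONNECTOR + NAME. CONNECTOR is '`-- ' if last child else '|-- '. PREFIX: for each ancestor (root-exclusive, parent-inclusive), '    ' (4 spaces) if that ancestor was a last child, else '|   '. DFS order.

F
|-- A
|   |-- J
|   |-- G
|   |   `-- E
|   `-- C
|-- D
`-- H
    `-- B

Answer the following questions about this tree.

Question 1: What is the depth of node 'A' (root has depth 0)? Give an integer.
Answer: 1

Derivation:
Path from root to A: F -> A
Depth = number of edges = 1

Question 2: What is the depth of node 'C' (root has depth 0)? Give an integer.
Path from root to C: F -> A -> C
Depth = number of edges = 2

Answer: 2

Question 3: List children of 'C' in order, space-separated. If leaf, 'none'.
Answer: none

Derivation:
Node C's children (from adjacency): (leaf)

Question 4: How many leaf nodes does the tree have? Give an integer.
Answer: 5

Derivation:
Leaves (nodes with no children): B, C, D, E, J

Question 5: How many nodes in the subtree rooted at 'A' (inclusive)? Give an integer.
Subtree rooted at A contains: A, C, E, G, J
Count = 5

Answer: 5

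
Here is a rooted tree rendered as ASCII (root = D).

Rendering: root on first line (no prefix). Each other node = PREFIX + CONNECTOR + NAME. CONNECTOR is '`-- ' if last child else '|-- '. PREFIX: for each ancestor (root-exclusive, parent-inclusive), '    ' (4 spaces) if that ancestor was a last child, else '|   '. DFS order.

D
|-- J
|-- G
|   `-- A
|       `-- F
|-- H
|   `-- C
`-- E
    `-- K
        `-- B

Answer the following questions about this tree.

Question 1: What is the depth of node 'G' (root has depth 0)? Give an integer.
Path from root to G: D -> G
Depth = number of edges = 1

Answer: 1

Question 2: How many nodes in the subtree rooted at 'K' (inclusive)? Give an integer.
Subtree rooted at K contains: B, K
Count = 2

Answer: 2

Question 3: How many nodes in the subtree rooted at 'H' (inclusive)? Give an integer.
Answer: 2

Derivation:
Subtree rooted at H contains: C, H
Count = 2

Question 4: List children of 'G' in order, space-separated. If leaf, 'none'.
Answer: A

Derivation:
Node G's children (from adjacency): A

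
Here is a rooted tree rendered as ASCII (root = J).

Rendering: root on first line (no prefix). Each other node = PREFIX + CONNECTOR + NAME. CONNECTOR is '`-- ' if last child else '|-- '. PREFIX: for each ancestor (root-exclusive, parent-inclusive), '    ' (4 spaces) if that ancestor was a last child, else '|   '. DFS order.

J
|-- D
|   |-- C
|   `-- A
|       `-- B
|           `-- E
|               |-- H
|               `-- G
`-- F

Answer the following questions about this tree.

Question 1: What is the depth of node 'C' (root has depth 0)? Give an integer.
Answer: 2

Derivation:
Path from root to C: J -> D -> C
Depth = number of edges = 2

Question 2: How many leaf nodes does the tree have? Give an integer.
Leaves (nodes with no children): C, F, G, H

Answer: 4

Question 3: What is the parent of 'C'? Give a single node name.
Scan adjacency: C appears as child of D

Answer: D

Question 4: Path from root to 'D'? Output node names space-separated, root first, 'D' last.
Walk down from root: J -> D

Answer: J D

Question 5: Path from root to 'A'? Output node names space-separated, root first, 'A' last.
Walk down from root: J -> D -> A

Answer: J D A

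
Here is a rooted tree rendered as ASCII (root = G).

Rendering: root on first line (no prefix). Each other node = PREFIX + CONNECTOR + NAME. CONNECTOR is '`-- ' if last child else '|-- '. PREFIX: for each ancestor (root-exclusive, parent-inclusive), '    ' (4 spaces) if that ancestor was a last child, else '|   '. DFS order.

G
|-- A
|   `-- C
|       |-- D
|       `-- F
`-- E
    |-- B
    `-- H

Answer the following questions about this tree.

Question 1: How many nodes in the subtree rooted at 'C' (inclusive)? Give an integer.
Subtree rooted at C contains: C, D, F
Count = 3

Answer: 3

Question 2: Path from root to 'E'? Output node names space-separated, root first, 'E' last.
Answer: G E

Derivation:
Walk down from root: G -> E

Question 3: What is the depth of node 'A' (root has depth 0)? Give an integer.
Answer: 1

Derivation:
Path from root to A: G -> A
Depth = number of edges = 1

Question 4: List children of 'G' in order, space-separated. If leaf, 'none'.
Answer: A E

Derivation:
Node G's children (from adjacency): A, E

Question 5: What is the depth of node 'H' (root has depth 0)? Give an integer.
Answer: 2

Derivation:
Path from root to H: G -> E -> H
Depth = number of edges = 2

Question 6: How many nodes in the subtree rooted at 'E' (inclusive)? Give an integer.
Subtree rooted at E contains: B, E, H
Count = 3

Answer: 3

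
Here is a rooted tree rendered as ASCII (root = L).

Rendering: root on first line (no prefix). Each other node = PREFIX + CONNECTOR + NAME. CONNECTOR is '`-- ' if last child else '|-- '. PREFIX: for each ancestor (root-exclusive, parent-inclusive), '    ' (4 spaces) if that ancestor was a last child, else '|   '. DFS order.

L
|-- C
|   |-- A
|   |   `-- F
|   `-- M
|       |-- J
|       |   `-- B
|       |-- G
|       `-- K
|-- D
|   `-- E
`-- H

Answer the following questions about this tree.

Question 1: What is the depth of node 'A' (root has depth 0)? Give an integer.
Answer: 2

Derivation:
Path from root to A: L -> C -> A
Depth = number of edges = 2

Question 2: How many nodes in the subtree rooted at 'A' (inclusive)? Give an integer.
Subtree rooted at A contains: A, F
Count = 2

Answer: 2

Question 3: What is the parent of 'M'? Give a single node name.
Scan adjacency: M appears as child of C

Answer: C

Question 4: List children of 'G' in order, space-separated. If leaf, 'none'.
Node G's children (from adjacency): (leaf)

Answer: none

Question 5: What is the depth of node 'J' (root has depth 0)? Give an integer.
Path from root to J: L -> C -> M -> J
Depth = number of edges = 3

Answer: 3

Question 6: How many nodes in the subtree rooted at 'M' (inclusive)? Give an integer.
Answer: 5

Derivation:
Subtree rooted at M contains: B, G, J, K, M
Count = 5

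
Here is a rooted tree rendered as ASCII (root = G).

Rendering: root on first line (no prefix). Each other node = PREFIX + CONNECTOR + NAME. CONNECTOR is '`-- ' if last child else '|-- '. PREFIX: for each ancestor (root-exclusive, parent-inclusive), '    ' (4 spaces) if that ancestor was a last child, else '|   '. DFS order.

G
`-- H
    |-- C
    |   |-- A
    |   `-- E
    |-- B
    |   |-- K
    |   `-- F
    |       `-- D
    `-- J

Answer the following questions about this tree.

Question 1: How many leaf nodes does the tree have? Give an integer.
Leaves (nodes with no children): A, D, E, J, K

Answer: 5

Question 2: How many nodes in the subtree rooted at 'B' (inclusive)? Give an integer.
Subtree rooted at B contains: B, D, F, K
Count = 4

Answer: 4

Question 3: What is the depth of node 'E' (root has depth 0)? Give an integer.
Path from root to E: G -> H -> C -> E
Depth = number of edges = 3

Answer: 3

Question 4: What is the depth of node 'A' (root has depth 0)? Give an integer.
Answer: 3

Derivation:
Path from root to A: G -> H -> C -> A
Depth = number of edges = 3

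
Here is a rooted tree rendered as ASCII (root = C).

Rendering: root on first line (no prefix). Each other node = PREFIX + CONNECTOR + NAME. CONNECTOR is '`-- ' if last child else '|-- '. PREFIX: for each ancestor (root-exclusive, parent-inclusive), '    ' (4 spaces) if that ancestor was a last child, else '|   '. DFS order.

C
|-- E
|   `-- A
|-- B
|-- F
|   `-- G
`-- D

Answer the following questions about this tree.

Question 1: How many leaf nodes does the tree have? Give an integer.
Leaves (nodes with no children): A, B, D, G

Answer: 4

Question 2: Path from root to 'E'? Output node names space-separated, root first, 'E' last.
Answer: C E

Derivation:
Walk down from root: C -> E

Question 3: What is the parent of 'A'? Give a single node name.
Answer: E

Derivation:
Scan adjacency: A appears as child of E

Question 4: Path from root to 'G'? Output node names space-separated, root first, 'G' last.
Walk down from root: C -> F -> G

Answer: C F G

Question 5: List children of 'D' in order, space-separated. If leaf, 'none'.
Answer: none

Derivation:
Node D's children (from adjacency): (leaf)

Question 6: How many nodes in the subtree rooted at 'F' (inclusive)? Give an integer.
Answer: 2

Derivation:
Subtree rooted at F contains: F, G
Count = 2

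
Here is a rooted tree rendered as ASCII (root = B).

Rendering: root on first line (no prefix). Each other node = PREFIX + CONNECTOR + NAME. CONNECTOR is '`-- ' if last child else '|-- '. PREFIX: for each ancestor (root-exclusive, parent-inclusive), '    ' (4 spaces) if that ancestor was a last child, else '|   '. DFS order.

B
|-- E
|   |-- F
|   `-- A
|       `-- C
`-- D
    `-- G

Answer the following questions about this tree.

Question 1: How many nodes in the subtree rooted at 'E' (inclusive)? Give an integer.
Answer: 4

Derivation:
Subtree rooted at E contains: A, C, E, F
Count = 4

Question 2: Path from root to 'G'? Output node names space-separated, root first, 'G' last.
Answer: B D G

Derivation:
Walk down from root: B -> D -> G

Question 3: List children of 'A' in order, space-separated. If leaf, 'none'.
Node A's children (from adjacency): C

Answer: C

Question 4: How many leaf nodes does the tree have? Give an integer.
Leaves (nodes with no children): C, F, G

Answer: 3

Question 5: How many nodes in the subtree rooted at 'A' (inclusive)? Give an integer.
Subtree rooted at A contains: A, C
Count = 2

Answer: 2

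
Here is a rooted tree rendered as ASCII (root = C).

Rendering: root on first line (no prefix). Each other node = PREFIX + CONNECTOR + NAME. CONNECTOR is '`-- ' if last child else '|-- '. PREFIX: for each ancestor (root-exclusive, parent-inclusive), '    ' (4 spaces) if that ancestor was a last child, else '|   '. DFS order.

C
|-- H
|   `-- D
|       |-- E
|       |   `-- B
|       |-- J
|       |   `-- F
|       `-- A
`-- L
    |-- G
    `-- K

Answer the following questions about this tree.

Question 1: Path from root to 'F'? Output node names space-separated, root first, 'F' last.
Walk down from root: C -> H -> D -> J -> F

Answer: C H D J F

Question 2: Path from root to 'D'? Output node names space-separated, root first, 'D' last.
Answer: C H D

Derivation:
Walk down from root: C -> H -> D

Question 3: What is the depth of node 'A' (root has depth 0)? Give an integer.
Answer: 3

Derivation:
Path from root to A: C -> H -> D -> A
Depth = number of edges = 3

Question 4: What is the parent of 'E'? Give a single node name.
Answer: D

Derivation:
Scan adjacency: E appears as child of D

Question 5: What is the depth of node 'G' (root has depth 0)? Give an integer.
Answer: 2

Derivation:
Path from root to G: C -> L -> G
Depth = number of edges = 2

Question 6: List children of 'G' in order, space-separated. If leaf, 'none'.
Answer: none

Derivation:
Node G's children (from adjacency): (leaf)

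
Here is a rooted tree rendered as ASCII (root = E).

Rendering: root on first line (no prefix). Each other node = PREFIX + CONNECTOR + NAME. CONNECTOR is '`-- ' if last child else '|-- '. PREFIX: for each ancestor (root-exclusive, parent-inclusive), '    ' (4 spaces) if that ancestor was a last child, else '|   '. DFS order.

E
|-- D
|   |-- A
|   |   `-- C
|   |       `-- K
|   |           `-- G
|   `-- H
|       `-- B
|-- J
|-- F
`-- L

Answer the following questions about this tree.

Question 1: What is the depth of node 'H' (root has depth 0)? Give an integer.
Path from root to H: E -> D -> H
Depth = number of edges = 2

Answer: 2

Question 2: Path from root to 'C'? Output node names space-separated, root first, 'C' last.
Answer: E D A C

Derivation:
Walk down from root: E -> D -> A -> C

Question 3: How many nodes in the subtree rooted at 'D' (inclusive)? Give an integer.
Answer: 7

Derivation:
Subtree rooted at D contains: A, B, C, D, G, H, K
Count = 7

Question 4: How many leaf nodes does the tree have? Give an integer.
Answer: 5

Derivation:
Leaves (nodes with no children): B, F, G, J, L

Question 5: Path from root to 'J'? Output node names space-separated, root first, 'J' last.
Walk down from root: E -> J

Answer: E J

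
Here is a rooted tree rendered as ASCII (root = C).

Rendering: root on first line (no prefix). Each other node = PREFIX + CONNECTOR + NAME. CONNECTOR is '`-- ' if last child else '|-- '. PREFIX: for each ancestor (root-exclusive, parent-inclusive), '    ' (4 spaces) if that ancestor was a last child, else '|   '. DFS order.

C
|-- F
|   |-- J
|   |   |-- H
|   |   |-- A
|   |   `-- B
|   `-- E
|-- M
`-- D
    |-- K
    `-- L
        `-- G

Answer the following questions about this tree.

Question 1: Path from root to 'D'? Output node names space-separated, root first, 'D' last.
Answer: C D

Derivation:
Walk down from root: C -> D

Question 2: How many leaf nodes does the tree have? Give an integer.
Answer: 7

Derivation:
Leaves (nodes with no children): A, B, E, G, H, K, M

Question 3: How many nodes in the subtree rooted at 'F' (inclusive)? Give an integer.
Subtree rooted at F contains: A, B, E, F, H, J
Count = 6

Answer: 6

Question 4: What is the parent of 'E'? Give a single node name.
Answer: F

Derivation:
Scan adjacency: E appears as child of F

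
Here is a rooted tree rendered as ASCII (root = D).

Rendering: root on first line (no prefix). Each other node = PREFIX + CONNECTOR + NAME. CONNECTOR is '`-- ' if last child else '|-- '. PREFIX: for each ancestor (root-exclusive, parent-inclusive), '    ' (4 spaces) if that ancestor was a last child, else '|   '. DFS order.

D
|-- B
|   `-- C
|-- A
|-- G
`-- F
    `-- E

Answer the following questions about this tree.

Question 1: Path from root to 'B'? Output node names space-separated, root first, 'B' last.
Walk down from root: D -> B

Answer: D B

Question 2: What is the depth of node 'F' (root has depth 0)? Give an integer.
Path from root to F: D -> F
Depth = number of edges = 1

Answer: 1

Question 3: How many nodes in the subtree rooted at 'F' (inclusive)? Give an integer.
Subtree rooted at F contains: E, F
Count = 2

Answer: 2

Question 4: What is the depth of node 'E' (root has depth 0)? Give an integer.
Path from root to E: D -> F -> E
Depth = number of edges = 2

Answer: 2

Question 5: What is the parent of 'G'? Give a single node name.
Scan adjacency: G appears as child of D

Answer: D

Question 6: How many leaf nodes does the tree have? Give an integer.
Answer: 4

Derivation:
Leaves (nodes with no children): A, C, E, G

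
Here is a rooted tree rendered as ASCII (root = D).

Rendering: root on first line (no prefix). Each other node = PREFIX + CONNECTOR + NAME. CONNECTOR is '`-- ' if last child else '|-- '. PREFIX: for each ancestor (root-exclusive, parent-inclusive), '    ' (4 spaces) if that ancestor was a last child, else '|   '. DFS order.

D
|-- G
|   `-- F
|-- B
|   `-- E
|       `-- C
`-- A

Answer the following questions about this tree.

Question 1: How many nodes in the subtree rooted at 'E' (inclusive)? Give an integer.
Answer: 2

Derivation:
Subtree rooted at E contains: C, E
Count = 2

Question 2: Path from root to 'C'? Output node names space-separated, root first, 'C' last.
Walk down from root: D -> B -> E -> C

Answer: D B E C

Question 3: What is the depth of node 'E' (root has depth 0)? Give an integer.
Path from root to E: D -> B -> E
Depth = number of edges = 2

Answer: 2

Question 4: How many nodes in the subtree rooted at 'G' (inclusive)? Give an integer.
Answer: 2

Derivation:
Subtree rooted at G contains: F, G
Count = 2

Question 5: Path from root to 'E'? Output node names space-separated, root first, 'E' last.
Answer: D B E

Derivation:
Walk down from root: D -> B -> E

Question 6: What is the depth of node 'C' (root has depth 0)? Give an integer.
Answer: 3

Derivation:
Path from root to C: D -> B -> E -> C
Depth = number of edges = 3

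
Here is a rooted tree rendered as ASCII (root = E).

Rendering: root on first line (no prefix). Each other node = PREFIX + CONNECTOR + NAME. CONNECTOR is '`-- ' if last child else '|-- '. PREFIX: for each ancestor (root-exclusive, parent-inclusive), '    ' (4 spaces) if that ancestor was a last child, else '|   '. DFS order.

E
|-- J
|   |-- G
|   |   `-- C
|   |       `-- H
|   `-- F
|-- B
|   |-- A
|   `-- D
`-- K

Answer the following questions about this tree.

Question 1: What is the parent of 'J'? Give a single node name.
Answer: E

Derivation:
Scan adjacency: J appears as child of E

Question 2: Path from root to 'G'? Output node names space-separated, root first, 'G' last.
Walk down from root: E -> J -> G

Answer: E J G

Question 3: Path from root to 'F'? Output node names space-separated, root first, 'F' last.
Answer: E J F

Derivation:
Walk down from root: E -> J -> F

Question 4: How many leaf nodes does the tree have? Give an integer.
Leaves (nodes with no children): A, D, F, H, K

Answer: 5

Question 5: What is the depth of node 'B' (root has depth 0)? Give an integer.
Answer: 1

Derivation:
Path from root to B: E -> B
Depth = number of edges = 1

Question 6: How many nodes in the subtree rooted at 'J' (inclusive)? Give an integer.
Answer: 5

Derivation:
Subtree rooted at J contains: C, F, G, H, J
Count = 5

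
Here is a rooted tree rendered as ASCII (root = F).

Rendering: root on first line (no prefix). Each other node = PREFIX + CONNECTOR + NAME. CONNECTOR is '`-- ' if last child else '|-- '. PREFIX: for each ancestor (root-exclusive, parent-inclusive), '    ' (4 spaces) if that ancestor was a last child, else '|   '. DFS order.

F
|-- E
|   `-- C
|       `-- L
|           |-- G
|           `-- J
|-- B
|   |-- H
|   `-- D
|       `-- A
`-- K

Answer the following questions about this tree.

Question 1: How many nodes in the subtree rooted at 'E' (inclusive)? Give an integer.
Subtree rooted at E contains: C, E, G, J, L
Count = 5

Answer: 5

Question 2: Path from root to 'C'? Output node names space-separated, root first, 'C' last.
Answer: F E C

Derivation:
Walk down from root: F -> E -> C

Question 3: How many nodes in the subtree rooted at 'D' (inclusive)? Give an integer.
Answer: 2

Derivation:
Subtree rooted at D contains: A, D
Count = 2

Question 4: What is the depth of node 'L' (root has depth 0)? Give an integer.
Answer: 3

Derivation:
Path from root to L: F -> E -> C -> L
Depth = number of edges = 3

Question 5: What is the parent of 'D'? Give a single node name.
Scan adjacency: D appears as child of B

Answer: B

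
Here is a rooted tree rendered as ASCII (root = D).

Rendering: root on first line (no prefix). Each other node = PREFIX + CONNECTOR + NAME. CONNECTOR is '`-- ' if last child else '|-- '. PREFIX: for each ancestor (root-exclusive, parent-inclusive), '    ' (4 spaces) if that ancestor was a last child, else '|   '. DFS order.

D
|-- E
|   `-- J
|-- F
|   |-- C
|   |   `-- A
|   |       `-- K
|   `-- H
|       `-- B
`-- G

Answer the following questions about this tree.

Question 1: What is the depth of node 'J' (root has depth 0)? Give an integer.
Path from root to J: D -> E -> J
Depth = number of edges = 2

Answer: 2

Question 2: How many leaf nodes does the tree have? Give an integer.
Leaves (nodes with no children): B, G, J, K

Answer: 4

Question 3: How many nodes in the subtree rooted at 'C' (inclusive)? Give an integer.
Subtree rooted at C contains: A, C, K
Count = 3

Answer: 3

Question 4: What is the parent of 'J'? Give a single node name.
Scan adjacency: J appears as child of E

Answer: E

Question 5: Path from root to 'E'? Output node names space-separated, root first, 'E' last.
Walk down from root: D -> E

Answer: D E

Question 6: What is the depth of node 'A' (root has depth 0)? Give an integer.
Answer: 3

Derivation:
Path from root to A: D -> F -> C -> A
Depth = number of edges = 3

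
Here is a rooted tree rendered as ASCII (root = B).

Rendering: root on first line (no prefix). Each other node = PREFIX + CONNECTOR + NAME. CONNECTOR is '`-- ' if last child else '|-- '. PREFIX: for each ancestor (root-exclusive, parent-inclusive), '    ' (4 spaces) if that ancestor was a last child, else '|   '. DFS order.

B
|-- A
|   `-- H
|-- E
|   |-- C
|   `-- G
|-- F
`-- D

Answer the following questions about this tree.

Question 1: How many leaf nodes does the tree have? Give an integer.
Answer: 5

Derivation:
Leaves (nodes with no children): C, D, F, G, H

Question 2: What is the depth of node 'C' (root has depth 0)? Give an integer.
Answer: 2

Derivation:
Path from root to C: B -> E -> C
Depth = number of edges = 2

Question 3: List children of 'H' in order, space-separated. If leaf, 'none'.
Answer: none

Derivation:
Node H's children (from adjacency): (leaf)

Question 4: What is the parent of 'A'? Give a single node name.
Scan adjacency: A appears as child of B

Answer: B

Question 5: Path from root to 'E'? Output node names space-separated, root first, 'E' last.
Answer: B E

Derivation:
Walk down from root: B -> E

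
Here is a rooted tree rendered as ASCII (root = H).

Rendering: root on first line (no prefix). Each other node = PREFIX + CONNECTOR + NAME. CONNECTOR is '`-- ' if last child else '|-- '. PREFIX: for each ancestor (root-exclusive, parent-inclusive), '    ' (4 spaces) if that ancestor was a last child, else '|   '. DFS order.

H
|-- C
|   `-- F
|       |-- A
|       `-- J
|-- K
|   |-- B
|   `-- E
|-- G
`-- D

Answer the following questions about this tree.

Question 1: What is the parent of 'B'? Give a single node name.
Scan adjacency: B appears as child of K

Answer: K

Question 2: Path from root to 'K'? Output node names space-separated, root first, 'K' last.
Walk down from root: H -> K

Answer: H K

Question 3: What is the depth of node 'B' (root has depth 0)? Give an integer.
Path from root to B: H -> K -> B
Depth = number of edges = 2

Answer: 2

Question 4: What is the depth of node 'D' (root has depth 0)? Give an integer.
Answer: 1

Derivation:
Path from root to D: H -> D
Depth = number of edges = 1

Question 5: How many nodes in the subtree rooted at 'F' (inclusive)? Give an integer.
Answer: 3

Derivation:
Subtree rooted at F contains: A, F, J
Count = 3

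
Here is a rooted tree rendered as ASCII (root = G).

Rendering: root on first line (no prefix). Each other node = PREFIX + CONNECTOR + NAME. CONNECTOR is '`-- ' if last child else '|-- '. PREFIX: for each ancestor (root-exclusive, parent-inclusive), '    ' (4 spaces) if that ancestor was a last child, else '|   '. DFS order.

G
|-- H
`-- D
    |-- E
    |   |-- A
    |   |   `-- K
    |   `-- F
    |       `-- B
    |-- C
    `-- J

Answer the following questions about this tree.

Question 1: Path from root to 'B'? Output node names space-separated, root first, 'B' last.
Answer: G D E F B

Derivation:
Walk down from root: G -> D -> E -> F -> B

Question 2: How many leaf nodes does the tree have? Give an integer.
Answer: 5

Derivation:
Leaves (nodes with no children): B, C, H, J, K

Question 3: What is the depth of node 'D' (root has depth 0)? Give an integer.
Answer: 1

Derivation:
Path from root to D: G -> D
Depth = number of edges = 1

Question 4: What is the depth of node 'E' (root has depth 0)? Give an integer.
Path from root to E: G -> D -> E
Depth = number of edges = 2

Answer: 2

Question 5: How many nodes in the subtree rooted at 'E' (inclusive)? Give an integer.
Subtree rooted at E contains: A, B, E, F, K
Count = 5

Answer: 5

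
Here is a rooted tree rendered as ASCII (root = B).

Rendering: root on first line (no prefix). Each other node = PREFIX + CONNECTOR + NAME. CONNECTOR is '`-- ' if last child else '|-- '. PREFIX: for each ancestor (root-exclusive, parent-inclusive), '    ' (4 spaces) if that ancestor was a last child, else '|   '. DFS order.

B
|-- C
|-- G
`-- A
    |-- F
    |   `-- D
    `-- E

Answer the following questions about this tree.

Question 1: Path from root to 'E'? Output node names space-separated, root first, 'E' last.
Answer: B A E

Derivation:
Walk down from root: B -> A -> E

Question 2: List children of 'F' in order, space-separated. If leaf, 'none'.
Node F's children (from adjacency): D

Answer: D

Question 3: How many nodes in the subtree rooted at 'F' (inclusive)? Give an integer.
Answer: 2

Derivation:
Subtree rooted at F contains: D, F
Count = 2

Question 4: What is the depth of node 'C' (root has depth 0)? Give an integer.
Answer: 1

Derivation:
Path from root to C: B -> C
Depth = number of edges = 1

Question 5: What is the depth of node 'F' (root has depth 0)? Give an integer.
Answer: 2

Derivation:
Path from root to F: B -> A -> F
Depth = number of edges = 2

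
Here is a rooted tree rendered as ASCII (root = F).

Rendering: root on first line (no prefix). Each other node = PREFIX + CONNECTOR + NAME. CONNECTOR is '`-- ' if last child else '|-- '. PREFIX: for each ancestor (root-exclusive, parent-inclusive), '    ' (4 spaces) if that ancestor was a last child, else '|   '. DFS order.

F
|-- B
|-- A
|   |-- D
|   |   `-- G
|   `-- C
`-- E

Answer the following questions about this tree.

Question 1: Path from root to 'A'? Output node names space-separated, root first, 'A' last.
Answer: F A

Derivation:
Walk down from root: F -> A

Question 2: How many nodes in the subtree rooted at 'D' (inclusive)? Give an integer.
Subtree rooted at D contains: D, G
Count = 2

Answer: 2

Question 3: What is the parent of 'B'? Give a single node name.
Answer: F

Derivation:
Scan adjacency: B appears as child of F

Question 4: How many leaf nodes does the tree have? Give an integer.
Answer: 4

Derivation:
Leaves (nodes with no children): B, C, E, G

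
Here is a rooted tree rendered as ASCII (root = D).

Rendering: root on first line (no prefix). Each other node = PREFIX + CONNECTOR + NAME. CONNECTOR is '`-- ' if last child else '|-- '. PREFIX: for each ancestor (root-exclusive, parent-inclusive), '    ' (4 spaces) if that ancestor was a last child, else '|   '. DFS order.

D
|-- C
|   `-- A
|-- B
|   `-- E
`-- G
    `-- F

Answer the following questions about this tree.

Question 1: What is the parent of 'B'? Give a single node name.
Answer: D

Derivation:
Scan adjacency: B appears as child of D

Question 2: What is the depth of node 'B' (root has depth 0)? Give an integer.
Path from root to B: D -> B
Depth = number of edges = 1

Answer: 1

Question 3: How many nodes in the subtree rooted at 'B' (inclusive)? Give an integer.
Answer: 2

Derivation:
Subtree rooted at B contains: B, E
Count = 2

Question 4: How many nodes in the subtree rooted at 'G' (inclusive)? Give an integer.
Answer: 2

Derivation:
Subtree rooted at G contains: F, G
Count = 2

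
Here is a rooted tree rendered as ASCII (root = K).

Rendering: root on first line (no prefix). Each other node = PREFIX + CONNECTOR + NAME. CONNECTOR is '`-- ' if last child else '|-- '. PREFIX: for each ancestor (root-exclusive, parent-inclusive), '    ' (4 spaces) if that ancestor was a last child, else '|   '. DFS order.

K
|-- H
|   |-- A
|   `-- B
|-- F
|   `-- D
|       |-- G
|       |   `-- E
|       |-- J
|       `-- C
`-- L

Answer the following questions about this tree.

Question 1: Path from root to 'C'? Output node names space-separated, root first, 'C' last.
Answer: K F D C

Derivation:
Walk down from root: K -> F -> D -> C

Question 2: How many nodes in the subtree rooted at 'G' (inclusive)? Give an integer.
Subtree rooted at G contains: E, G
Count = 2

Answer: 2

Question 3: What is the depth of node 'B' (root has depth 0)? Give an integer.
Path from root to B: K -> H -> B
Depth = number of edges = 2

Answer: 2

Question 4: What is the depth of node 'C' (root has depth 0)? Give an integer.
Path from root to C: K -> F -> D -> C
Depth = number of edges = 3

Answer: 3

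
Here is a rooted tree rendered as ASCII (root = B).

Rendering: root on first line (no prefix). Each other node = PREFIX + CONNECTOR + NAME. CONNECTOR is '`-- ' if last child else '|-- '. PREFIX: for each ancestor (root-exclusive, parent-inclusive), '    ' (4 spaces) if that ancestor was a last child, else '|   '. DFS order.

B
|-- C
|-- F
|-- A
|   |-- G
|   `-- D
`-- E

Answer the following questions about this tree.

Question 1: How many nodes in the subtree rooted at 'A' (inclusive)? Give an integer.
Answer: 3

Derivation:
Subtree rooted at A contains: A, D, G
Count = 3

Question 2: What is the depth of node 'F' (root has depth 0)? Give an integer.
Answer: 1

Derivation:
Path from root to F: B -> F
Depth = number of edges = 1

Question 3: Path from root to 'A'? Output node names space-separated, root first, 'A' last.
Answer: B A

Derivation:
Walk down from root: B -> A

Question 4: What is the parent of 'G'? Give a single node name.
Scan adjacency: G appears as child of A

Answer: A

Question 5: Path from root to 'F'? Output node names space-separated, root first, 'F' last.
Answer: B F

Derivation:
Walk down from root: B -> F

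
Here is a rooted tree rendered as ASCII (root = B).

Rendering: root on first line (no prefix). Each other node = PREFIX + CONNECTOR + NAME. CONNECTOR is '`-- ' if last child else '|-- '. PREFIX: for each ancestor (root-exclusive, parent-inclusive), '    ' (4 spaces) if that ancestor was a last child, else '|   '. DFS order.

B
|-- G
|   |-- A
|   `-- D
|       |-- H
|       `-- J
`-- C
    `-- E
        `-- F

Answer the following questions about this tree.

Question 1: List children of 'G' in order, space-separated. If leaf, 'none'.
Node G's children (from adjacency): A, D

Answer: A D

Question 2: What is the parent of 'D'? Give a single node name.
Answer: G

Derivation:
Scan adjacency: D appears as child of G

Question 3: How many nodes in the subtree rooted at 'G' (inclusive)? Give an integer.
Subtree rooted at G contains: A, D, G, H, J
Count = 5

Answer: 5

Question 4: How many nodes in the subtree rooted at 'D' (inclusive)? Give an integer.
Answer: 3

Derivation:
Subtree rooted at D contains: D, H, J
Count = 3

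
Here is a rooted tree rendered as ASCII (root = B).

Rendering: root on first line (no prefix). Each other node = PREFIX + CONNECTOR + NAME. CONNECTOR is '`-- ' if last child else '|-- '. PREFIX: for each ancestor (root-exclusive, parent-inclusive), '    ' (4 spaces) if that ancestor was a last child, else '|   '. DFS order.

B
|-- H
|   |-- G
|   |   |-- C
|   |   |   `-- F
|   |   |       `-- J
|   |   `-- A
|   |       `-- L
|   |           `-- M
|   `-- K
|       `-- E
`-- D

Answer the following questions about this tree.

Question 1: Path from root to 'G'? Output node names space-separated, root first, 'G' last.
Answer: B H G

Derivation:
Walk down from root: B -> H -> G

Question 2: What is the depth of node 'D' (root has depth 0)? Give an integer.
Answer: 1

Derivation:
Path from root to D: B -> D
Depth = number of edges = 1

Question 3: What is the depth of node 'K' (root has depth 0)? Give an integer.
Answer: 2

Derivation:
Path from root to K: B -> H -> K
Depth = number of edges = 2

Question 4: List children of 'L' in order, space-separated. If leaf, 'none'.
Answer: M

Derivation:
Node L's children (from adjacency): M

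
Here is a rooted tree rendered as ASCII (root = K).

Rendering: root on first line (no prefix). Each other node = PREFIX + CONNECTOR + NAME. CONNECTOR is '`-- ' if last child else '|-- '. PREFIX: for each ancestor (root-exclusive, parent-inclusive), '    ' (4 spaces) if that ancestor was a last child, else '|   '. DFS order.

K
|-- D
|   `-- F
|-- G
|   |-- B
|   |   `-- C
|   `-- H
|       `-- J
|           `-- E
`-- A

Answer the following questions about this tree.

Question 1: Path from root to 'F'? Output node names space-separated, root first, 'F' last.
Answer: K D F

Derivation:
Walk down from root: K -> D -> F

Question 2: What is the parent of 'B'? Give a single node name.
Scan adjacency: B appears as child of G

Answer: G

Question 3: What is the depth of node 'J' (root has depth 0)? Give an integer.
Path from root to J: K -> G -> H -> J
Depth = number of edges = 3

Answer: 3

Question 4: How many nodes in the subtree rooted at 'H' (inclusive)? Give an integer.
Subtree rooted at H contains: E, H, J
Count = 3

Answer: 3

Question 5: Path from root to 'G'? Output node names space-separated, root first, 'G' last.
Answer: K G

Derivation:
Walk down from root: K -> G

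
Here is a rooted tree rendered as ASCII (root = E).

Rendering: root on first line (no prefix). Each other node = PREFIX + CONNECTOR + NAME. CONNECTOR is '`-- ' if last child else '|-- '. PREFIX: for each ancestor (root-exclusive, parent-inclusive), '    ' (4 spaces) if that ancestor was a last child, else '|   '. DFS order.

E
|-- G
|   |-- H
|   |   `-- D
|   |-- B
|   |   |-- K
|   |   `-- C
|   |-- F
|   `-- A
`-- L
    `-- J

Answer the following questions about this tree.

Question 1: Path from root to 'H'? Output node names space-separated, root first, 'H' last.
Answer: E G H

Derivation:
Walk down from root: E -> G -> H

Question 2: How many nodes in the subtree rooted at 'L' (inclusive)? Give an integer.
Subtree rooted at L contains: J, L
Count = 2

Answer: 2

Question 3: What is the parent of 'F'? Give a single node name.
Answer: G

Derivation:
Scan adjacency: F appears as child of G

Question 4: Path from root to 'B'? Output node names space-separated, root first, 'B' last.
Answer: E G B

Derivation:
Walk down from root: E -> G -> B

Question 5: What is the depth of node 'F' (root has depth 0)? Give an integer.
Path from root to F: E -> G -> F
Depth = number of edges = 2

Answer: 2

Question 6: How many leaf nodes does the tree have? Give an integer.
Answer: 6

Derivation:
Leaves (nodes with no children): A, C, D, F, J, K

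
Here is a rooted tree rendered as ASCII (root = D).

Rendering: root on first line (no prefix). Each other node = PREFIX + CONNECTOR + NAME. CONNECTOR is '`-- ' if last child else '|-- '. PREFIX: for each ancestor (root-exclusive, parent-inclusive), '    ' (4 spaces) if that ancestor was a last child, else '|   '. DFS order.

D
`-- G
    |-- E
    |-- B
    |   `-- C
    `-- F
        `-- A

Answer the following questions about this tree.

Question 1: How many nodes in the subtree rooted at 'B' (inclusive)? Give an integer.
Subtree rooted at B contains: B, C
Count = 2

Answer: 2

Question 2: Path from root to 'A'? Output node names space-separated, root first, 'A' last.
Walk down from root: D -> G -> F -> A

Answer: D G F A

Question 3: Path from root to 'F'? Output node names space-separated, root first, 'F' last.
Walk down from root: D -> G -> F

Answer: D G F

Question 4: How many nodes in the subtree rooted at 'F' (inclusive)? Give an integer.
Subtree rooted at F contains: A, F
Count = 2

Answer: 2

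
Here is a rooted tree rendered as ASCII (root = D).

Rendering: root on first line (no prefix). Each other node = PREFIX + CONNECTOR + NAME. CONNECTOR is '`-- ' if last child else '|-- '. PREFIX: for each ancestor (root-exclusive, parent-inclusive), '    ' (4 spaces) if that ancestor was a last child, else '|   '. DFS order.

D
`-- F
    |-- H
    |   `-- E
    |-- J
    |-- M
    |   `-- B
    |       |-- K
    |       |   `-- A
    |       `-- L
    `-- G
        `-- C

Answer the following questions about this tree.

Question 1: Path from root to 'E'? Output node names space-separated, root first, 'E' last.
Walk down from root: D -> F -> H -> E

Answer: D F H E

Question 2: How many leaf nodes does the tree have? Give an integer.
Answer: 5

Derivation:
Leaves (nodes with no children): A, C, E, J, L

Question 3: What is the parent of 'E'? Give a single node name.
Answer: H

Derivation:
Scan adjacency: E appears as child of H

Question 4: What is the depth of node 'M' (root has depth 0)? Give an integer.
Answer: 2

Derivation:
Path from root to M: D -> F -> M
Depth = number of edges = 2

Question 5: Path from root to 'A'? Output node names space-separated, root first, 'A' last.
Walk down from root: D -> F -> M -> B -> K -> A

Answer: D F M B K A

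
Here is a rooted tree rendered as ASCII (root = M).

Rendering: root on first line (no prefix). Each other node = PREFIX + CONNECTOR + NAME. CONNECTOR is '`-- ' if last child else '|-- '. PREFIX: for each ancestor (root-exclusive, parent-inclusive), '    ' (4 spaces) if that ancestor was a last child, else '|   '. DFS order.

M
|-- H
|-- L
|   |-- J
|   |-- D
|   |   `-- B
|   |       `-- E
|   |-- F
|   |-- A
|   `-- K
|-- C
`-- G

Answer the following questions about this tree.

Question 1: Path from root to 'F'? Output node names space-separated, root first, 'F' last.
Walk down from root: M -> L -> F

Answer: M L F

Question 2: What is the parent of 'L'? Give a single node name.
Scan adjacency: L appears as child of M

Answer: M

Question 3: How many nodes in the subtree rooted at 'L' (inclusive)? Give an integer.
Subtree rooted at L contains: A, B, D, E, F, J, K, L
Count = 8

Answer: 8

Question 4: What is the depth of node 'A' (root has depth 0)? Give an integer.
Answer: 2

Derivation:
Path from root to A: M -> L -> A
Depth = number of edges = 2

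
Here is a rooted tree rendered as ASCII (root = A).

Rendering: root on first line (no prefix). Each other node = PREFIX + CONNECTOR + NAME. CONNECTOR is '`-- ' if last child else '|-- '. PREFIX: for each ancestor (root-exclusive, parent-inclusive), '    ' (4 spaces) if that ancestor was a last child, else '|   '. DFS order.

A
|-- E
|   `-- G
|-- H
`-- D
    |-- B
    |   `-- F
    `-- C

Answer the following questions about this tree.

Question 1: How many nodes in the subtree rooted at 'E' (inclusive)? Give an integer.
Subtree rooted at E contains: E, G
Count = 2

Answer: 2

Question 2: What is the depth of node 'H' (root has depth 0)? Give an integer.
Path from root to H: A -> H
Depth = number of edges = 1

Answer: 1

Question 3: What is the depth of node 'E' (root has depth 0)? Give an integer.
Answer: 1

Derivation:
Path from root to E: A -> E
Depth = number of edges = 1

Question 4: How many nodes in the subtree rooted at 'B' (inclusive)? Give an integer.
Answer: 2

Derivation:
Subtree rooted at B contains: B, F
Count = 2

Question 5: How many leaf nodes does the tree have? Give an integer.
Answer: 4

Derivation:
Leaves (nodes with no children): C, F, G, H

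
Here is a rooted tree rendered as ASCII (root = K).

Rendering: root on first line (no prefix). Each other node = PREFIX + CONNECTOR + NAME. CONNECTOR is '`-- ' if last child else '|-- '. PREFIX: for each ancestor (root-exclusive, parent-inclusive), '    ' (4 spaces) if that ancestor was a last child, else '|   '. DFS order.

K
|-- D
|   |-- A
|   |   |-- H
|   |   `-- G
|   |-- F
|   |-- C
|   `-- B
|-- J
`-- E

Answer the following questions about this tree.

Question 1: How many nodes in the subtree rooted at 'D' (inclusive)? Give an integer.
Subtree rooted at D contains: A, B, C, D, F, G, H
Count = 7

Answer: 7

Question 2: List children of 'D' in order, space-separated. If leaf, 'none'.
Answer: A F C B

Derivation:
Node D's children (from adjacency): A, F, C, B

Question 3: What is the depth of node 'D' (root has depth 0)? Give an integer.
Path from root to D: K -> D
Depth = number of edges = 1

Answer: 1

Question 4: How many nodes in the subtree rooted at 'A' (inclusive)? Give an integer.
Answer: 3

Derivation:
Subtree rooted at A contains: A, G, H
Count = 3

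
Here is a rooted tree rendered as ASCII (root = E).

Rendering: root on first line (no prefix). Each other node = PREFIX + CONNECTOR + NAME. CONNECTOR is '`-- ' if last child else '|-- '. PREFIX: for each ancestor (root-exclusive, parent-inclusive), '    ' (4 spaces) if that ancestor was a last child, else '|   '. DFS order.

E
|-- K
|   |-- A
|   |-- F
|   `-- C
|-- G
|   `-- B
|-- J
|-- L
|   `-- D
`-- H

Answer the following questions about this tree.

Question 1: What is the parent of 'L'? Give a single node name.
Answer: E

Derivation:
Scan adjacency: L appears as child of E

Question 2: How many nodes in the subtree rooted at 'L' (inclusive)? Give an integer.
Answer: 2

Derivation:
Subtree rooted at L contains: D, L
Count = 2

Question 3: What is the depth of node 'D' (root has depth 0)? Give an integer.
Path from root to D: E -> L -> D
Depth = number of edges = 2

Answer: 2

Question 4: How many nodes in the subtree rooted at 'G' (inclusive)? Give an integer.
Subtree rooted at G contains: B, G
Count = 2

Answer: 2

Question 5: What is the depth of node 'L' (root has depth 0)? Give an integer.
Path from root to L: E -> L
Depth = number of edges = 1

Answer: 1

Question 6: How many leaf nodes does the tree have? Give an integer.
Leaves (nodes with no children): A, B, C, D, F, H, J

Answer: 7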